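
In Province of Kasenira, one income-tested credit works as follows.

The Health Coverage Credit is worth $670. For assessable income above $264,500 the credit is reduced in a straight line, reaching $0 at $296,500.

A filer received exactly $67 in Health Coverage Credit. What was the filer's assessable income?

$67 is 67/670 of the full $670, so 603/670 of the $32,000 range has been used: income = $264,500 + $32,000 × 603/670 = $293,300.

$293,300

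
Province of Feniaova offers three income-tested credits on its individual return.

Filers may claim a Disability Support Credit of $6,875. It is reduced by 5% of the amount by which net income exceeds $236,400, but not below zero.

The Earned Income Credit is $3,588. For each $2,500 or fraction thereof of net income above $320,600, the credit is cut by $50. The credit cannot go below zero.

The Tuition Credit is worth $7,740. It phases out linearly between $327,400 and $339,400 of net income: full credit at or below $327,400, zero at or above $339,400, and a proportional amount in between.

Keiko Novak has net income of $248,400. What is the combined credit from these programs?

Disability Support Credit: 5% of the $12,000 excess over $236,400 is $600; credit = $6,875 − $600 = $6,275.
Earned Income Credit: $248,400 is at or below the $320,600 threshold, so the full $3,588 applies.
Tuition Credit: $248,400 is at or below the $327,400 threshold, so the full $7,740 applies.
Total: $6,275 + $3,588 + $7,740 = $17,603.

$17,603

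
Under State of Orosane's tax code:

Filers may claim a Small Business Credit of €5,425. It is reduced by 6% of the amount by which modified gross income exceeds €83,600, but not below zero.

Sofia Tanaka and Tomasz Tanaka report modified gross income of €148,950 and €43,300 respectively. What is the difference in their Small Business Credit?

Sofia (€148,950): Small Business Credit: 6% of the €65,350 excess over €83,600 is €3,921; credit = €5,425 − €3,921 = €1,504.
Tomasz (€43,300): Small Business Credit: €43,300 is at or below the €83,600 threshold, so the full €5,425 applies.
Difference: |€1,504 − €5,425| = €3,921.

€3,921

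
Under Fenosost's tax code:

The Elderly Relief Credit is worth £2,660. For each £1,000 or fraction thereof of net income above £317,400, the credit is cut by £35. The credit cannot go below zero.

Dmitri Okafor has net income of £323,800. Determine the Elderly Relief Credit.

Elderly Relief Credit: income exceeds £317,400 by £6,400, which is 7 full-or-partial £1,000 increments; reduction = 7 × £35 = £245, leaving £2,415.

£2,415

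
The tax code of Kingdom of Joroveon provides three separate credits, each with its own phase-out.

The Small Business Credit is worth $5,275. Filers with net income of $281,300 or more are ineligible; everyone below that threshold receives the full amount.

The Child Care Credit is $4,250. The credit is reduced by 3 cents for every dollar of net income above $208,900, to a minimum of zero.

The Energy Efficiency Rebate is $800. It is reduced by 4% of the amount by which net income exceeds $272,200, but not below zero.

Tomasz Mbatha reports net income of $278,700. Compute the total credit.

Small Business Credit: $278,700 is below the $281,300 cutoff, so the full $5,275 applies.
Child Care Credit: 3% of the $69,800 excess over $208,900 is $2,094; credit = $4,250 − $2,094 = $2,156.
Energy Efficiency Rebate: 4% of the $6,500 excess over $272,200 is $260; credit = $800 − $260 = $540.
Total: $5,275 + $2,156 + $540 = $7,971.

$7,971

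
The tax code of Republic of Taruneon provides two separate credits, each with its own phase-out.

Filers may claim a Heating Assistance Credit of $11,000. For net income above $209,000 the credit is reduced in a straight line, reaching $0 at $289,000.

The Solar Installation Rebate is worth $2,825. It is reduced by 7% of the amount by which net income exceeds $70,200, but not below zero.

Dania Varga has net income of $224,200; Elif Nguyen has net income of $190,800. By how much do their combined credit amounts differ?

Dania ($224,200): Heating Assistance Credit: $224,200 is $15,200 into a $80,000 phase-out range, leaving 64,800/80,000 of the credit: $11,000 × 64,800/80,000 = $8,910. Solar Installation Rebate: 7% of the $154,000 excess over $70,200 is $10,780 ≥ base, so the credit is $0. total $8,910 + $0 = $8,910
Elif ($190,800): Heating Assistance Credit: $190,800 is at or below the $209,000 threshold, so the full $11,000 applies. Solar Installation Rebate: 7% of the $120,600 excess over $70,200 is $8,442 ≥ base, so the credit is $0. total $11,000 + $0 = $11,000
Difference: |$8,910 − $11,000| = $2,090.

$2,090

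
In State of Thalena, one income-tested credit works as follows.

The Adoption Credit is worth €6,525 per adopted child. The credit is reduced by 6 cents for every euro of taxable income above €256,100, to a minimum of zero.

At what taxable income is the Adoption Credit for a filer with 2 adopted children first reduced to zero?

€473,600

Full credit = 2 × €6,525 = €13,050.
The credit falls by 6% of each euro above €256,100, so it reaches zero when the excess is €13,050 / 6% = €217,500: income = €256,100 + €217,500 = €473,600.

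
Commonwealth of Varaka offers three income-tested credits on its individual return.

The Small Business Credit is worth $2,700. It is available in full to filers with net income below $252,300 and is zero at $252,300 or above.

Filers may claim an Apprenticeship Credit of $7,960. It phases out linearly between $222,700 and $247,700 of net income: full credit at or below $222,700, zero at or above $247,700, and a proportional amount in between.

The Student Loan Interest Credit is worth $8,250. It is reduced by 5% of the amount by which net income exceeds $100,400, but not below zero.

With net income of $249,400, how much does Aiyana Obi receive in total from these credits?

$3,500

Small Business Credit: $249,400 is below the $252,300 cutoff, so the full $2,700 applies.
Apprenticeship Credit: $249,400 is at or above $247,700, so the credit is $0.
Student Loan Interest Credit: 5% of the $149,000 excess over $100,400 is $7,450; credit = $8,250 − $7,450 = $800.
Total: $2,700 + $0 + $800 = $3,500.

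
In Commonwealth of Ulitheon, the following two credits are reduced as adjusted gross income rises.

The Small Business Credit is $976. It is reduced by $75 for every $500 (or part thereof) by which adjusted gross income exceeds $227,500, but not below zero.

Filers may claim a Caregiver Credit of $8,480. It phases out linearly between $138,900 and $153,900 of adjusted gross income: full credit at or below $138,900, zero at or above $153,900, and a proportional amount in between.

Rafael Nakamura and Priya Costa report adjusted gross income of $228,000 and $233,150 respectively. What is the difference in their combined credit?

Rafael ($228,000): Small Business Credit: income exceeds $227,500 by $500, which is 1 full-or-partial $500 increment; reduction = 1 × $75 = $75, leaving $901. Caregiver Credit: $228,000 is at or above $153,900, so the credit is $0. total $901 + $0 = $901
Priya ($233,150): Small Business Credit: income exceeds $227,500 by $5,650, which is 12 full-or-partial $500 increments; reduction = 12 × $75 = $900, leaving $76. Caregiver Credit: $233,150 is at or above $153,900, so the credit is $0. total $76 + $0 = $76
Difference: |$901 − $76| = $825.

$825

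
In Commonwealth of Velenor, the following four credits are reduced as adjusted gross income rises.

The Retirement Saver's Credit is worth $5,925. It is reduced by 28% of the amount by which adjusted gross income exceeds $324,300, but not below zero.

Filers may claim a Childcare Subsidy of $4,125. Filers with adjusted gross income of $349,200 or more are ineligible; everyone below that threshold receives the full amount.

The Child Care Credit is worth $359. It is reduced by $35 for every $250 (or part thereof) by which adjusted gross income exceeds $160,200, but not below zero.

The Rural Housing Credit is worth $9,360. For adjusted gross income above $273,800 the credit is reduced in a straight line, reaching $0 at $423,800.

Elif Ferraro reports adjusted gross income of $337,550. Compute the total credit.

Retirement Saver's Credit: 28% of the $13,250 excess over $324,300 is $3,710; credit = $5,925 − $3,710 = $2,215.
Childcare Subsidy: $337,550 is below the $349,200 cutoff, so the full $4,125 applies.
Child Care Credit: income exceeds $160,200 by $177,350 → 710 increments × $35 = $24,850 ≥ base, so the credit is $0.
Rural Housing Credit: $337,550 is $63,750 into a $150,000 phase-out range, leaving 86,250/150,000 of the credit: $9,360 × 86,250/150,000 = $5,382.
Total: $2,215 + $4,125 + $0 + $5,382 = $11,722.

$11,722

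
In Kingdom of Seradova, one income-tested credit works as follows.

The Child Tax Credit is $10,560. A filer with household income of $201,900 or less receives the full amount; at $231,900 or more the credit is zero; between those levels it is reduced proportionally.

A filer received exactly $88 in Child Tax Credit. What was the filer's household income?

$88 is 88/10,560 of the full $10,560, so 10,472/10,560 of the $30,000 range has been used: income = $201,900 + $30,000 × 10,472/10,560 = $231,650.

$231,650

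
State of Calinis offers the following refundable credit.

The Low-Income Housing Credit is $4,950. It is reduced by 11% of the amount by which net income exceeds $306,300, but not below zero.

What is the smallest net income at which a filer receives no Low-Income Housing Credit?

The credit falls by 11% of each dollar above $306,300, so it reaches zero when the excess is $4,950 / 11% = $45,000: income = $306,300 + $45,000 = $351,300.

$351,300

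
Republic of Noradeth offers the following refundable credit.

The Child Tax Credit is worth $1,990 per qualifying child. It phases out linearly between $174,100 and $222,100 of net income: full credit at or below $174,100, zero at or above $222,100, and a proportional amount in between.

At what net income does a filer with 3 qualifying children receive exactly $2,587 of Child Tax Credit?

$201,300

Full credit = 3 × $1,990 = $5,970.
$2,587 is 2,587/5,970 of the full $5,970, so 3,383/5,970 of the $48,000 range has been used: income = $174,100 + $48,000 × 3,383/5,970 = $201,300.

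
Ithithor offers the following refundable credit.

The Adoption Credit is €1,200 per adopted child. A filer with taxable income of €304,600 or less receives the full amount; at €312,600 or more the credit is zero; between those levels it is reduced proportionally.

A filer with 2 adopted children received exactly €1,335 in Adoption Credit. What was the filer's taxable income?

Full credit = 2 × €1,200 = €2,400.
€1,335 is 1,335/2,400 of the full €2,400, so 1,065/2,400 of the €8,000 range has been used: income = €304,600 + €8,000 × 1,065/2,400 = €308,150.

€308,150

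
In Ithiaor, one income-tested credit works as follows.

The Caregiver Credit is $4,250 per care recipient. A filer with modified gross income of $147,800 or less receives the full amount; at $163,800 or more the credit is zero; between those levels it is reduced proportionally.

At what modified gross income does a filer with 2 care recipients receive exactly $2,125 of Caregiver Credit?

Full credit = 2 × $4,250 = $8,500.
$2,125 is 2,125/8,500 of the full $8,500, so 6,375/8,500 of the $16,000 range has been used: income = $147,800 + $16,000 × 6,375/8,500 = $159,800.

$159,800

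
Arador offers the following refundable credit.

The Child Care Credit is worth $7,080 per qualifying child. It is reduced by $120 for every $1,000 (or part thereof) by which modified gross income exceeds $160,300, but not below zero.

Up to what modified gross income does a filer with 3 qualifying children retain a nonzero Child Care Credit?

Full credit = 3 × $7,080 = $21,240.
After 176 increments the reduction is 176 × $120 = $21,120, leaving $120; one more increment wipes it out. Increment 176 ends at excess 176 × $1,000 = $176,000, so the highest qualifying income is $160,300 + $176,000 = $336,300.

$336,300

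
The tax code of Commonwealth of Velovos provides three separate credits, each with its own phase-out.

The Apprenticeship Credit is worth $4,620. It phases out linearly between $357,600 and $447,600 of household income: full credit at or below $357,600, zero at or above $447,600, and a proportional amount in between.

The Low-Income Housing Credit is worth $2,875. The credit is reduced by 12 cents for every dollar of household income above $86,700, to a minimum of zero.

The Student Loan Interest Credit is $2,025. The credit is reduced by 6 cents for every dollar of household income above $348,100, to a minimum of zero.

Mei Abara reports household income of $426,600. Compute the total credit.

Apprenticeship Credit: $426,600 is $69,000 into a $90,000 phase-out range, leaving 21,000/90,000 of the credit: $4,620 × 21,000/90,000 = $1,078.
Low-Income Housing Credit: 12% of the $339,900 excess over $86,700 is $40,788 ≥ base, so the credit is $0.
Student Loan Interest Credit: 6% of the $78,500 excess over $348,100 is $4,710 ≥ base, so the credit is $0.
Total: $1,078 + $0 + $0 = $1,078.

$1,078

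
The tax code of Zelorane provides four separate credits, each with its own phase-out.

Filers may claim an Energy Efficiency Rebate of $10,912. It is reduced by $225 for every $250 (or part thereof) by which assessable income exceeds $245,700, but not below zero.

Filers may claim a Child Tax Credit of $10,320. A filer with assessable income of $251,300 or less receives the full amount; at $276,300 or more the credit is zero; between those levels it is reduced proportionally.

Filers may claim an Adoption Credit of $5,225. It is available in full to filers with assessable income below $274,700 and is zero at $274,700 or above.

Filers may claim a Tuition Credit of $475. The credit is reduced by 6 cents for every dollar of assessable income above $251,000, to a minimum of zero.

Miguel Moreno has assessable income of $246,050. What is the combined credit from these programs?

$26,482

Energy Efficiency Rebate: income exceeds $245,700 by $350, which is 2 full-or-partial $250 increments; reduction = 2 × $225 = $450, leaving $10,462.
Child Tax Credit: $246,050 is at or below the $251,300 threshold, so the full $10,320 applies.
Adoption Credit: $246,050 is below the $274,700 cutoff, so the full $5,225 applies.
Tuition Credit: $246,050 is at or below the $251,000 threshold, so the full $475 applies.
Total: $10,462 + $10,320 + $5,225 + $475 = $26,482.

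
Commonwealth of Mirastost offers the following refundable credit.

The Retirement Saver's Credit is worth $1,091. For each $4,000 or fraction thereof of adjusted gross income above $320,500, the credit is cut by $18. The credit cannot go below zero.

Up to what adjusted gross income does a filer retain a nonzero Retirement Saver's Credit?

$560,500

After 60 increments the reduction is 60 × $18 = $1,080, leaving $11; one more increment wipes it out. Increment 60 ends at excess 60 × $4,000 = $240,000, so the highest qualifying income is $320,500 + $240,000 = $560,500.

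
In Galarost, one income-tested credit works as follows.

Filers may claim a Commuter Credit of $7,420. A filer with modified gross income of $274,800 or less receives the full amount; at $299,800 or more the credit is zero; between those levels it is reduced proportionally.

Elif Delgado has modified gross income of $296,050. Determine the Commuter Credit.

Commuter Credit: $296,050 is $21,250 into a $25,000 phase-out range, leaving 3,750/25,000 of the credit: $7,420 × 3,750/25,000 = $1,113.

$1,113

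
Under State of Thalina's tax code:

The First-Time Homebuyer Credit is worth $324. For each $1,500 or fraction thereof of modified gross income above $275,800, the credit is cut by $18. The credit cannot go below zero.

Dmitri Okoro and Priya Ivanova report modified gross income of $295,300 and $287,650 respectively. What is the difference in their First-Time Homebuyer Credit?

Dmitri ($295,300): First-Time Homebuyer Credit: income exceeds $275,800 by $19,500, which is 13 full-or-partial $1,500 increments; reduction = 13 × $18 = $234, leaving $90.
Priya ($287,650): First-Time Homebuyer Credit: income exceeds $275,800 by $11,850, which is 8 full-or-partial $1,500 increments; reduction = 8 × $18 = $144, leaving $180.
Difference: |$90 − $180| = $90.

$90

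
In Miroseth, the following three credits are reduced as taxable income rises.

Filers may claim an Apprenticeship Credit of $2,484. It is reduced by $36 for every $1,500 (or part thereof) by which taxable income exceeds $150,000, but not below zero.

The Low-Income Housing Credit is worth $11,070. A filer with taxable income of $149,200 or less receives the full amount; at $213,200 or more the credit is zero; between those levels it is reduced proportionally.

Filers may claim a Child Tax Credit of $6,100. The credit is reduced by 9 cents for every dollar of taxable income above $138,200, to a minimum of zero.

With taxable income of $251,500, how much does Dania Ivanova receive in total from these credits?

$36

Apprenticeship Credit: income exceeds $150,000 by $101,500, which is 68 full-or-partial $1,500 increments; reduction = 68 × $36 = $2,448, leaving $36.
Low-Income Housing Credit: $251,500 is at or above $213,200, so the credit is $0.
Child Tax Credit: 9% of the $113,300 excess over $138,200 is $10,197 ≥ base, so the credit is $0.
Total: $36 + $0 + $0 = $36.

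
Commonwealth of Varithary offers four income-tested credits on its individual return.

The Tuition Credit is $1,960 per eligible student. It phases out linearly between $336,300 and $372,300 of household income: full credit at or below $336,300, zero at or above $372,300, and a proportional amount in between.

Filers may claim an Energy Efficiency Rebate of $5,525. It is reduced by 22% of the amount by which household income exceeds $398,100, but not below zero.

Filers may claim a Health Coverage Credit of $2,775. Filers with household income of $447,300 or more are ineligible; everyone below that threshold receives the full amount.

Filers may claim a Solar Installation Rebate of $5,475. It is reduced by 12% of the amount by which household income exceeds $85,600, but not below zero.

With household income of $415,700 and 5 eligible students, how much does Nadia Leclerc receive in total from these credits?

Tuition Credit: base = 5 × $1,960 = $9,800. $415,700 is at or above $372,300, so the credit is $0.
Energy Efficiency Rebate: 22% of the $17,600 excess over $398,100 is $3,872; credit = $5,525 − $3,872 = $1,653.
Health Coverage Credit: $415,700 is below the $447,300 cutoff, so the full $2,775 applies.
Solar Installation Rebate: 12% of the $330,100 excess over $85,600 is $39,612 ≥ base, so the credit is $0.
Total: $0 + $1,653 + $2,775 + $0 = $4,428.

$4,428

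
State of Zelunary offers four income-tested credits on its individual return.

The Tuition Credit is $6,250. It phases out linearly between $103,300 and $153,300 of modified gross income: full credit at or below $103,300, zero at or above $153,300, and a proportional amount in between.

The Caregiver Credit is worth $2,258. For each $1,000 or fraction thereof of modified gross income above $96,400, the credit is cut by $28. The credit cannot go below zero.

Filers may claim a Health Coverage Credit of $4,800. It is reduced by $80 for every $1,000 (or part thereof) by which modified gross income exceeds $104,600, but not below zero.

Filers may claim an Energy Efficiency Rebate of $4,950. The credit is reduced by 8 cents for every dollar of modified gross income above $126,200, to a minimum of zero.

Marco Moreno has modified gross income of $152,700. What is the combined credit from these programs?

Tuition Credit: $152,700 is $49,400 into a $50,000 phase-out range, leaving 600/50,000 of the credit: $6,250 × 600/50,000 = $75.
Caregiver Credit: income exceeds $96,400 by $56,300, which is 57 full-or-partial $1,000 increments; reduction = 57 × $28 = $1,596, leaving $662.
Health Coverage Credit: income exceeds $104,600 by $48,100, which is 49 full-or-partial $1,000 increments; reduction = 49 × $80 = $3,920, leaving $880.
Energy Efficiency Rebate: 8% of the $26,500 excess over $126,200 is $2,120; credit = $4,950 − $2,120 = $2,830.
Total: $75 + $662 + $880 + $2,830 = $4,447.

$4,447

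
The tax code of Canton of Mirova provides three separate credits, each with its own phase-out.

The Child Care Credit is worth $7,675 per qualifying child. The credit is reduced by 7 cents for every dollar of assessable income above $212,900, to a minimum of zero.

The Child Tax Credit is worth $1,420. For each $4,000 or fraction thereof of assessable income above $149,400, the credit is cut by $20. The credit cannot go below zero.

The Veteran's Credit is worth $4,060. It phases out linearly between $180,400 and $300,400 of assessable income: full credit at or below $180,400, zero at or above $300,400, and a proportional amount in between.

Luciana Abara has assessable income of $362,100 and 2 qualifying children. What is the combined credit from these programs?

$5,246

Child Care Credit: base = 2 × $7,675 = $15,350. 7% of the $149,200 excess over $212,900 is $10,444; credit = $15,350 − $10,444 = $4,906.
Child Tax Credit: income exceeds $149,400 by $212,700, which is 54 full-or-partial $4,000 increments; reduction = 54 × $20 = $1,080, leaving $340.
Veteran's Credit: $362,100 is at or above $300,400, so the credit is $0.
Total: $4,906 + $340 + $0 = $5,246.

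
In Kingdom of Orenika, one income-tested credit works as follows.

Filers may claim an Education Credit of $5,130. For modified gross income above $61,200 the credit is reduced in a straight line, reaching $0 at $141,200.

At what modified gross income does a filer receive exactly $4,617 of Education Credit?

$4,617 is 4,617/5,130 of the full $5,130, so 513/5,130 of the $80,000 range has been used: income = $61,200 + $80,000 × 513/5,130 = $69,200.

$69,200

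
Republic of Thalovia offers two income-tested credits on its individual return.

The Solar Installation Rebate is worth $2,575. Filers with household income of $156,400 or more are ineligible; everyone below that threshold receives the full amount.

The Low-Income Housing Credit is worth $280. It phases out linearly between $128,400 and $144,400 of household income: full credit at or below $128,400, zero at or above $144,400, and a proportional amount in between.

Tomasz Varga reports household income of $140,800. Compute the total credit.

$2,638

Solar Installation Rebate: $140,800 is below the $156,400 cutoff, so the full $2,575 applies.
Low-Income Housing Credit: $140,800 is $12,400 into a $16,000 phase-out range, leaving 3,600/16,000 of the credit: $280 × 3,600/16,000 = $63.
Total: $2,575 + $63 = $2,638.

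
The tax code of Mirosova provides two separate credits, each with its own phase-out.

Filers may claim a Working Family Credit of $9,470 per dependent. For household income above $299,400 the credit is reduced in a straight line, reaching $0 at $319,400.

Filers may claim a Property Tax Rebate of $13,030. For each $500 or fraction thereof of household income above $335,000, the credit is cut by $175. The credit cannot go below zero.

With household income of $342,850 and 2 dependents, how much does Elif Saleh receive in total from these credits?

$10,230

Working Family Credit: base = 2 × $9,470 = $18,940. $342,850 is at or above $319,400, so the credit is $0.
Property Tax Rebate: income exceeds $335,000 by $7,850, which is 16 full-or-partial $500 increments; reduction = 16 × $175 = $2,800, leaving $10,230.
Total: $0 + $10,230 = $10,230.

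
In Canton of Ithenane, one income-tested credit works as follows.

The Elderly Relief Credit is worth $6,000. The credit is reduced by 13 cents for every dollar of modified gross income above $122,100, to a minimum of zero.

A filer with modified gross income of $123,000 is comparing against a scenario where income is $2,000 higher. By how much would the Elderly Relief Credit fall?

$260

At $123,000 — 13% of the $900 excess over $122,100 is $117; credit = $6,000 − $117 = $5,883.
At $125,000 — 13% of the $2,900 excess over $122,100 is $377; credit = $6,000 − $377 = $5,623.
Lost: $5,883 − $5,623 = $260.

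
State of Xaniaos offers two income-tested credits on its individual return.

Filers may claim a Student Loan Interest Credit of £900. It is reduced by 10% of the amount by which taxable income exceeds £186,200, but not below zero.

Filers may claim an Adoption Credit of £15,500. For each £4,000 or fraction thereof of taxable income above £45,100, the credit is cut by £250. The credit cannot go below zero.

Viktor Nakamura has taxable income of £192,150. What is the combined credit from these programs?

£6,555

Student Loan Interest Credit: 10% of the £5,950 excess over £186,200 is £595; credit = £900 − £595 = £305.
Adoption Credit: income exceeds £45,100 by £147,050, which is 37 full-or-partial £4,000 increments; reduction = 37 × £250 = £9,250, leaving £6,250.
Total: £305 + £6,250 = £6,555.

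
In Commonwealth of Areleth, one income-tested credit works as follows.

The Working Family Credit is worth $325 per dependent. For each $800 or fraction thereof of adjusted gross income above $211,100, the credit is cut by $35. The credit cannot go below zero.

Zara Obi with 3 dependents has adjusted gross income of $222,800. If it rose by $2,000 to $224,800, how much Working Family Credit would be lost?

$105

At $222,800 — base = 3 × $325 = $975. income exceeds $211,100 by $11,700, which is 15 full-or-partial $800 increments; reduction = 15 × $35 = $525, leaving $450.
At $224,800 — base = 3 × $325 = $975. income exceeds $211,100 by $13,700, which is 18 full-or-partial $800 increments; reduction = 18 × $35 = $630, leaving $345.
Lost: $450 − $345 = $105.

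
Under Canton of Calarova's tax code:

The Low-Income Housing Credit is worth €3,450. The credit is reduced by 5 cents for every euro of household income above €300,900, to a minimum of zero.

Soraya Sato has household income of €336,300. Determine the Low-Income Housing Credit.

€1,680

Low-Income Housing Credit: 5% of the €35,400 excess over €300,900 is €1,770; credit = €3,450 − €1,770 = €1,680.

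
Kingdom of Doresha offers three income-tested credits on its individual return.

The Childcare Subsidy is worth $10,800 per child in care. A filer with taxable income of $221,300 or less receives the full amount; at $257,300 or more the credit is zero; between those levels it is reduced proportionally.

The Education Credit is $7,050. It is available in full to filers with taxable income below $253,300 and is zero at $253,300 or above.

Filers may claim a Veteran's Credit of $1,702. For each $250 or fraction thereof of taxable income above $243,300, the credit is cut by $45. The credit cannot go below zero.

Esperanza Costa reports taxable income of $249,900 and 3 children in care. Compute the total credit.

$14,197

Childcare Subsidy: base = 3 × $10,800 = $32,400. $249,900 is $28,600 into a $36,000 phase-out range, leaving 7,400/36,000 of the credit: $32,400 × 7,400/36,000 = $6,660.
Education Credit: $249,900 is below the $253,300 cutoff, so the full $7,050 applies.
Veteran's Credit: income exceeds $243,300 by $6,600, which is 27 full-or-partial $250 increments; reduction = 27 × $45 = $1,215, leaving $487.
Total: $6,660 + $7,050 + $487 = $14,197.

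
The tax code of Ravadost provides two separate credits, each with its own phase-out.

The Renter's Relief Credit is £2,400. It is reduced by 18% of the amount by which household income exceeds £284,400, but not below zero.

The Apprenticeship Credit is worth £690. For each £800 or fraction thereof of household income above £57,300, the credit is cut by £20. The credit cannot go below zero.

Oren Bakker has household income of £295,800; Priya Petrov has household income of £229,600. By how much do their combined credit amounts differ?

£2,052

Oren (£295,800): Renter's Relief Credit: 18% of the £11,400 excess over £284,400 is £2,052; credit = £2,400 − £2,052 = £348. Apprenticeship Credit: income exceeds £57,300 by £238,500 → 299 increments × £20 = £5,980 ≥ base, so the credit is £0. total £348 + £0 = £348
Priya (£229,600): Renter's Relief Credit: £229,600 is at or below the £284,400 threshold, so the full £2,400 applies. Apprenticeship Credit: income exceeds £57,300 by £172,300 → 216 increments × £20 = £4,320 ≥ base, so the credit is £0. total £2,400 + £0 = £2,400
Difference: |£348 − £2,400| = £2,052.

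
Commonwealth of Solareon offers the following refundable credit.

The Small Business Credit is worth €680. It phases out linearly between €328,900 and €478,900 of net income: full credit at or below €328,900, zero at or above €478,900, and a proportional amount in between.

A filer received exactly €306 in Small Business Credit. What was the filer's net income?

€306 is 306/680 of the full €680, so 374/680 of the €150,000 range has been used: income = €328,900 + €150,000 × 374/680 = €411,400.

€411,400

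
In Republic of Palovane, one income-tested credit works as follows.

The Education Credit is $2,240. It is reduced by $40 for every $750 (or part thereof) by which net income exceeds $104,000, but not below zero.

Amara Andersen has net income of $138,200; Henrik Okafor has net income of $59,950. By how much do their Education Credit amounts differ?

Amara ($138,200): Education Credit: income exceeds $104,000 by $34,200, which is 46 full-or-partial $750 increments; reduction = 46 × $40 = $1,840, leaving $400.
Henrik ($59,950): Education Credit: $59,950 is at or below the $104,000 threshold, so the full $2,240 applies.
Difference: |$400 − $2,240| = $1,840.

$1,840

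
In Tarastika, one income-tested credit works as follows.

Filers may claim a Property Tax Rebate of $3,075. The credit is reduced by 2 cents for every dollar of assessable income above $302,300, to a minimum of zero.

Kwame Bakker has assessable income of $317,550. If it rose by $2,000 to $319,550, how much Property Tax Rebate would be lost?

At $317,550 — 2% of the $15,250 excess over $302,300 is $305; credit = $3,075 − $305 = $2,770.
At $319,550 — 2% of the $17,250 excess over $302,300 is $345; credit = $3,075 − $345 = $2,730.
Lost: $2,770 − $2,730 = $40.

$40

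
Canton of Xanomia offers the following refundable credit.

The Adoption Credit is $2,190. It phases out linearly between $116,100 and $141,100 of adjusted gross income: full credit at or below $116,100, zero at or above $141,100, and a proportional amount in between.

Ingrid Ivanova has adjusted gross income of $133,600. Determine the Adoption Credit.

Adoption Credit: $133,600 is $17,500 into a $25,000 phase-out range, leaving 7,500/25,000 of the credit: $2,190 × 7,500/25,000 = $657.

$657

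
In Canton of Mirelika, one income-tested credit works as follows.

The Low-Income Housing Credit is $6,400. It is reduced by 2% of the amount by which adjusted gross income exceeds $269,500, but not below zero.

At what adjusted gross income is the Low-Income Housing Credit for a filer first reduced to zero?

$589,500

The credit falls by 2% of each dollar above $269,500, so it reaches zero when the excess is $6,400 / 2% = $320,000: income = $269,500 + $320,000 = $589,500.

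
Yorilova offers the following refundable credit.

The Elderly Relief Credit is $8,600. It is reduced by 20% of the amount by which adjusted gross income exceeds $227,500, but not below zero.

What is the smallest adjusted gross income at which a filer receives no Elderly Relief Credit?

$270,500

The credit falls by 20% of each dollar above $227,500, so it reaches zero when the excess is $8,600 / 20% = $43,000: income = $227,500 + $43,000 = $270,500.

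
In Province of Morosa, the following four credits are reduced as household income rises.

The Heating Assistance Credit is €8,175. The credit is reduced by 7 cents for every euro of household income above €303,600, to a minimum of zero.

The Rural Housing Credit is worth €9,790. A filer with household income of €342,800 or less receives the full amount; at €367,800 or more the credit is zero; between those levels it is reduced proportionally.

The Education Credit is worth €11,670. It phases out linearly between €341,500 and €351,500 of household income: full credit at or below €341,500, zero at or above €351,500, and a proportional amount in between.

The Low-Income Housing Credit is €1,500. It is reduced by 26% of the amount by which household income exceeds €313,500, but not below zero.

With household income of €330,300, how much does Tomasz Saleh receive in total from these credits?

Heating Assistance Credit: 7% of the €26,700 excess over €303,600 is €1,869; credit = €8,175 − €1,869 = €6,306.
Rural Housing Credit: €330,300 is at or below the €342,800 threshold, so the full €9,790 applies.
Education Credit: €330,300 is at or below the €341,500 threshold, so the full €11,670 applies.
Low-Income Housing Credit: 26% of the €16,800 excess over €313,500 is €4,368 ≥ base, so the credit is €0.
Total: €6,306 + €9,790 + €11,670 + €0 = €27,766.

€27,766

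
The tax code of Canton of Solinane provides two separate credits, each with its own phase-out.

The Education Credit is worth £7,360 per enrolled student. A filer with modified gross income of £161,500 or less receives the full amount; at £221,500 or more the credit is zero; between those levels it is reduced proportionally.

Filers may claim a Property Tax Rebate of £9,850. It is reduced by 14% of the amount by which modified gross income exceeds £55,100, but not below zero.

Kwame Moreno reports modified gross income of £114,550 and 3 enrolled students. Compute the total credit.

£23,607

Education Credit: base = 3 × £7,360 = £22,080. £114,550 is at or below the £161,500 threshold, so the full £22,080 applies.
Property Tax Rebate: 14% of the £59,450 excess over £55,100 is £8,323; credit = £9,850 − £8,323 = £1,527.
Total: £22,080 + £1,527 = £23,607.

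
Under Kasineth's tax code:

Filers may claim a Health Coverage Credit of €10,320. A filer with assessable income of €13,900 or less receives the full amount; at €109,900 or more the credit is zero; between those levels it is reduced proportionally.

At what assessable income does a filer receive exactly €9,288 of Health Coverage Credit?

€23,500

€9,288 is 9,288/10,320 of the full €10,320, so 1,032/10,320 of the €96,000 range has been used: income = €13,900 + €96,000 × 1,032/10,320 = €23,500.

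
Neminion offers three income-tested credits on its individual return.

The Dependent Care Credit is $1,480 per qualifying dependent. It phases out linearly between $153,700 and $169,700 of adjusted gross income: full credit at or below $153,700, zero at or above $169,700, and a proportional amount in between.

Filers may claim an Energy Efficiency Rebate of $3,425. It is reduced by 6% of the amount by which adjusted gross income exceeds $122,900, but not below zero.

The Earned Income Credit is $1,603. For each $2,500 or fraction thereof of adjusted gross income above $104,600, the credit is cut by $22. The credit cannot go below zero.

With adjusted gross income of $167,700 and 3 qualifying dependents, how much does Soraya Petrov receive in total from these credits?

Dependent Care Credit: base = 3 × $1,480 = $4,440. $167,700 is $14,000 into a $16,000 phase-out range, leaving 2,000/16,000 of the credit: $4,440 × 2,000/16,000 = $555.
Energy Efficiency Rebate: 6% of the $44,800 excess over $122,900 is $2,688; credit = $3,425 − $2,688 = $737.
Earned Income Credit: income exceeds $104,600 by $63,100, which is 26 full-or-partial $2,500 increments; reduction = 26 × $22 = $572, leaving $1,031.
Total: $555 + $737 + $1,031 = $2,323.

$2,323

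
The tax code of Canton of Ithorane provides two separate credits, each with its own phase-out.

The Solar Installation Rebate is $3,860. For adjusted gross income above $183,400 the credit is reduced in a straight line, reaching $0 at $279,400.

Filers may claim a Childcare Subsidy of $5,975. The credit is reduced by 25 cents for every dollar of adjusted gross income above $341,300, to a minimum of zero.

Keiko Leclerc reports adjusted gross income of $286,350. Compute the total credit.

Solar Installation Rebate: $286,350 is at or above $279,400, so the credit is $0.
Childcare Subsidy: $286,350 is at or below the $341,300 threshold, so the full $5,975 applies.
Total: $0 + $5,975 = $5,975.

$5,975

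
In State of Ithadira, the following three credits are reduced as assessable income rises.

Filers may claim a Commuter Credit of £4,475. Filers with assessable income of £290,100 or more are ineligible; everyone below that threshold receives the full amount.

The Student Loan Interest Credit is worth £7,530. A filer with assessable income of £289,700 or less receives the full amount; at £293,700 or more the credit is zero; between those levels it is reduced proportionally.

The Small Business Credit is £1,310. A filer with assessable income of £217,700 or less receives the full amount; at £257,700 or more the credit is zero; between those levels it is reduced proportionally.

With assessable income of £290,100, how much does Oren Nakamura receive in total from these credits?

Commuter Credit: £290,100 meets or exceeds the £290,100 cutoff, so the credit is £0.
Student Loan Interest Credit: £290,100 is £400 into a £4,000 phase-out range, leaving 3,600/4,000 of the credit: £7,530 × 3,600/4,000 = £6,777.
Small Business Credit: £290,100 is at or above £257,700, so the credit is £0.
Total: £0 + £6,777 + £0 = £6,777.

£6,777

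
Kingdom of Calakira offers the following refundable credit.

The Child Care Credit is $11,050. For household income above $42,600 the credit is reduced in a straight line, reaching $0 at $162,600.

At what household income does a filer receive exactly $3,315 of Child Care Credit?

$3,315 is 3,315/11,050 of the full $11,050, so 7,735/11,050 of the $120,000 range has been used: income = $42,600 + $120,000 × 7,735/11,050 = $126,600.

$126,600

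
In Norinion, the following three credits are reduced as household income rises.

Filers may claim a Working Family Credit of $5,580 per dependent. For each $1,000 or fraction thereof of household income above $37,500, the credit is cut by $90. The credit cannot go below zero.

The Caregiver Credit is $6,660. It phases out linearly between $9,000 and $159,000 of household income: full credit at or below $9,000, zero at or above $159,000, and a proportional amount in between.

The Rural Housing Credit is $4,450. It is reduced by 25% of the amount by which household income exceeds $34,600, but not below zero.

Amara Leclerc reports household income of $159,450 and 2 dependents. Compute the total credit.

$180

Working Family Credit: base = 2 × $5,580 = $11,160. income exceeds $37,500 by $121,950, which is 122 full-or-partial $1,000 increments; reduction = 122 × $90 = $10,980, leaving $180.
Caregiver Credit: $159,450 is at or above $159,000, so the credit is $0.
Rural Housing Credit: 25% of the $124,850 excess over $34,600 is $31,212.50 ≥ base, so the credit is $0.
Total: $180 + $0 + $0 = $180.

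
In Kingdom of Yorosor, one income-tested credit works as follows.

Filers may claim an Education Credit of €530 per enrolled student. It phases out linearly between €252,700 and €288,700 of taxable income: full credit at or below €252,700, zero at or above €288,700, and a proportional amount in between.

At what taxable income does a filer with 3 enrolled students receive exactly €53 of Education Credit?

€287,500

Full credit = 3 × €530 = €1,590.
€53 is 53/1,590 of the full €1,590, so 1,537/1,590 of the €36,000 range has been used: income = €252,700 + €36,000 × 1,537/1,590 = €287,500.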